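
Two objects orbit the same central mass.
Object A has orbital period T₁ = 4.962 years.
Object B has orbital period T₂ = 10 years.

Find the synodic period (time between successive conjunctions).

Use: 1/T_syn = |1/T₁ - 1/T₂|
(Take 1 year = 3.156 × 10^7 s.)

Convert to SI: T₁ = 4.962 years = 1.56601e+08 s; T₂ = 10 years = 3.156e+08 s.
T_syn = |T₁ · T₂ / (T₁ − T₂)|.
T_syn = |1.56601e+08 · 3.156e+08 / (1.56601e+08 − 3.156e+08)| s ≈ 3.108e+08 s = 9.849 years.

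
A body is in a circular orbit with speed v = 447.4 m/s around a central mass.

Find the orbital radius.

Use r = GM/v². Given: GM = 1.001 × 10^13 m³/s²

For a circular orbit, v² = GM / r, so r = GM / v².
r = 1.001e+13 / (447.4)² m ≈ 5.001e+07 m = 50.01 Mm.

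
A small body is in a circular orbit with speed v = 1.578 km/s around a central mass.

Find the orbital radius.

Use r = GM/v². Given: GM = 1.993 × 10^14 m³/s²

Convert to SI: v = 1.578 km/s = 1578 m/s.
For a circular orbit, v² = GM / r, so r = GM / v².
r = 1.993e+14 / (1578)² m ≈ 8.004e+07 m = 80.04 Mm.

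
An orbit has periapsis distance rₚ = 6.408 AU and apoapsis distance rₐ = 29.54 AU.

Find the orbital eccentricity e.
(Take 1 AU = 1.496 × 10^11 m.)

Convert to SI: rₚ = 6.408 AU = 9.58637e+11 m; rₐ = 29.54 AU = 4.41918e+12 m.
e = (rₐ − rₚ) / (rₐ + rₚ).
e = (4.41918e+12 − 9.58637e+11) / (4.41918e+12 + 9.58637e+11) = 3.46055e+12 / 5.37782e+12 ≈ 0.6435.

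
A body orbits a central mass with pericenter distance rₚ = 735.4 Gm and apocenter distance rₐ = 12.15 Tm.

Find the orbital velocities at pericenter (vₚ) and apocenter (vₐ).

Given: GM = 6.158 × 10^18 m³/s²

Convert to SI: rₚ = 735.4 Gm = 7.354e+11 m; rₐ = 12.15 Tm = 1.215e+13 m.
Use the vis-viva equation v² = GM(2/r − 1/a) with a = (rₚ + rₐ)/2 = (7.354e+11 + 1.215e+13)/2 = 6.4427e+12 m.
vₚ = √(GM · (2/rₚ − 1/a)) = √(6.158e+18 · (2/7.354e+11 − 1/6.4427e+12)) m/s ≈ 3974 m/s = 3.974 km/s.
vₐ = √(GM · (2/rₐ − 1/a)) = √(6.158e+18 · (2/1.215e+13 − 1/6.4427e+12)) m/s ≈ 240.5 m/s = 240.5 m/s.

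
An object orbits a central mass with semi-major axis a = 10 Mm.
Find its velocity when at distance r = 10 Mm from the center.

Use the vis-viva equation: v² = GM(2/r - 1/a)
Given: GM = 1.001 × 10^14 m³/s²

Convert to SI: a = 10 Mm = 1e+07 m; r = 10 Mm = 1e+07 m.
Vis-viva: v = √(GM · (2/r − 1/a)).
2/r − 1/a = 2/1e+07 − 1/1e+07 = 1e-07 m⁻¹.
v = √(1.001e+14 · 1e-07) m/s ≈ 3164 m/s = 3.164 km/s.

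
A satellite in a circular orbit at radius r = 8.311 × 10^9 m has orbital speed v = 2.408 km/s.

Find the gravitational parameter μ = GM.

Convert to SI: v = 2.408 km/s = 2408 m/s.
For a circular orbit v² = GM/r, so GM = v² · r.
GM = (2408)² · 8.311e+09 m³/s² ≈ 4.819e+16 m³/s² = 4.819 × 10^16 m³/s².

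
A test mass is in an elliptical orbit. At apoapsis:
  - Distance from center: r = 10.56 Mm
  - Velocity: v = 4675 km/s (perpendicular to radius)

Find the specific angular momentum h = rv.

Convert to SI: r = 10.56 Mm = 1.056e+07 m; v = 4675 km/s = 4.675e+06 m/s.
With v perpendicular to r, h = r · v.
h = 1.056e+07 · 4.675e+06 m²/s ≈ 4.937e+13 m²/s.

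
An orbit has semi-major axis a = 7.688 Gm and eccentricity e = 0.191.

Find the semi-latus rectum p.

Convert to SI: a = 7.688 Gm = 7.688e+09 m.
p = a (1 − e²).
p = 7.688e+09 · (1 − (0.191)²) = 7.688e+09 · 0.963519 ≈ 7.408e+09 m = 7.408 Gm.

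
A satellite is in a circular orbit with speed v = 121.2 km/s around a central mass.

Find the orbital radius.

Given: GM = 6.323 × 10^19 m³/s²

Convert to SI: v = 121.2 km/s = 121200 m/s.
For a circular orbit, v² = GM / r, so r = GM / v².
r = 6.323e+19 / (121200)² m ≈ 4.304e+09 m = 4.304 Gm.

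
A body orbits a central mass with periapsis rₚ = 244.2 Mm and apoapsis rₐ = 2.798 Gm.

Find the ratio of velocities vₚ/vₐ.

Convert to SI: rₚ = 244.2 Mm = 2.442e+08 m; rₐ = 2.798 Gm = 2.798e+09 m.
Conservation of angular momentum gives rₚvₚ = rₐvₐ, so vₚ/vₐ = rₐ/rₚ.
vₚ/vₐ = 2.798e+09 / 2.442e+08 ≈ 11.46.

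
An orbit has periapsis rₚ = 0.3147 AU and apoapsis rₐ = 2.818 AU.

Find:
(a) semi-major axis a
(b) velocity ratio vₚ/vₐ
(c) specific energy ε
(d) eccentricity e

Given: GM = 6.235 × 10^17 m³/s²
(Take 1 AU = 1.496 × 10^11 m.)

Convert to SI: rₚ = 0.3147 AU = 4.70791e+10 m; rₐ = 2.818 AU = 4.21573e+11 m.
(a) a = (rₚ + rₐ)/2 = (4.70791e+10 + 4.21573e+11)/2 ≈ 2.343e+11 m
(b) Conservation of angular momentum (rₚvₚ = rₐvₐ) gives vₚ/vₐ = rₐ/rₚ = 4.21573e+11/4.70791e+10 ≈ 8.955
(c) With a = (rₚ + rₐ)/2 = 2.34326e+11 m, ε = −GM/(2a) = −6.235e+17/(2 · 2.34326e+11) J/kg ≈ -1.33e+06 J/kg
(d) e = (rₐ − rₚ)/(rₐ + rₚ) = (4.21573e+11 − 4.70791e+10)/(4.21573e+11 + 4.70791e+10) ≈ 0.7991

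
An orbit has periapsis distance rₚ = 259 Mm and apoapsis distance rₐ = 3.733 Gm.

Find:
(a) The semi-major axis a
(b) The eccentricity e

Convert to SI: rₚ = 259 Mm = 2.59e+08 m; rₐ = 3.733 Gm = 3.733e+09 m.
(a) a = (rₚ + rₐ) / 2 = (2.59e+08 + 3.733e+09) / 2 ≈ 1.996e+09 m = 1.996 Gm.
(b) e = (rₐ − rₚ) / (rₐ + rₚ) = (3.733e+09 − 2.59e+08) / (3.733e+09 + 2.59e+08) ≈ 0.8702.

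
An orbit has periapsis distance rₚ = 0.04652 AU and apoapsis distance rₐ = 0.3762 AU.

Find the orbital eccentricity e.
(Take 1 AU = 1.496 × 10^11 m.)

Convert to SI: rₚ = 0.04652 AU = 6.95939e+09 m; rₐ = 0.3762 AU = 5.62795e+10 m.
e = (rₐ − rₚ) / (rₐ + rₚ).
e = (5.62795e+10 − 6.95939e+09) / (5.62795e+10 + 6.95939e+09) = 4.93201e+10 / 6.32389e+10 ≈ 0.7799.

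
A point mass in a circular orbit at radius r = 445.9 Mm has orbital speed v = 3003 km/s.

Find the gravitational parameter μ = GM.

Convert to SI: r = 445.9 Mm = 4.459e+08 m; v = 3003 km/s = 3.003e+06 m/s.
For a circular orbit v² = GM/r, so GM = v² · r.
GM = (3.003e+06)² · 4.459e+08 m³/s² ≈ 4.021e+21 m³/s² = 4.021 × 10^21 m³/s².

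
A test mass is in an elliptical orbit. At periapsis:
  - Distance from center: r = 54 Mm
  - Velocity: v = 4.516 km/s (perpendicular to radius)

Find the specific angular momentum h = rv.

Convert to SI: r = 54 Mm = 5.4e+07 m; v = 4.516 km/s = 4516 m/s.
With v perpendicular to r, h = r · v.
h = 5.4e+07 · 4516 m²/s ≈ 2.439e+11 m²/s.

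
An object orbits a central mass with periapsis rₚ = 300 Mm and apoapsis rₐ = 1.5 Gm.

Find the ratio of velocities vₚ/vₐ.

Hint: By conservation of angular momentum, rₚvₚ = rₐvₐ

Convert to SI: rₚ = 300 Mm = 3e+08 m; rₐ = 1.5 Gm = 1.5e+09 m.
Conservation of angular momentum gives rₚvₚ = rₐvₐ, so vₚ/vₐ = rₐ/rₚ.
vₚ/vₐ = 1.5e+09 / 3e+08 ≈ 5.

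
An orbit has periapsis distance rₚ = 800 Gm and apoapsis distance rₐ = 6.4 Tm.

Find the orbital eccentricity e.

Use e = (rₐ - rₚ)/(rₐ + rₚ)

Convert to SI: rₚ = 800 Gm = 8e+11 m; rₐ = 6.4 Tm = 6.4e+12 m.
e = (rₐ − rₚ) / (rₐ + rₚ).
e = (6.4e+12 − 8e+11) / (6.4e+12 + 8e+11) = 5.6e+12 / 7.2e+12 ≈ 0.7778.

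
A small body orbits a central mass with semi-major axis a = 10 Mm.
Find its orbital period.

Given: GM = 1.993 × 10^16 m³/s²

Convert to SI: a = 10 Mm = 1e+07 m.
Kepler's third law: T = 2π √(a³ / GM).
Substituting a = 1e+07 m and GM = 1.993e+16 m³/s²:
T = 2π √((1e+07)³ / 1.993e+16) s
T ≈ 1407 s = 23.46 minutes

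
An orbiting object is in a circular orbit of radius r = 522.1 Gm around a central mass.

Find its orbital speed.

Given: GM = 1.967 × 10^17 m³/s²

Convert to SI: r = 522.1 Gm = 5.221e+11 m.
For a circular orbit, gravity supplies the centripetal force, so v = √(GM / r).
v = √(1.967e+17 / 5.221e+11) m/s ≈ 613.8 m/s = 613.8 m/s.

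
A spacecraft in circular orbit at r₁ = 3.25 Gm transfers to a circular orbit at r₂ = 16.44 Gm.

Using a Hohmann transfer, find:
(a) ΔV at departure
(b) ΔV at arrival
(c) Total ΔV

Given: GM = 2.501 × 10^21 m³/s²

Convert to SI: r₁ = 3.25 Gm = 3.25e+09 m; r₂ = 16.44 Gm = 1.644e+10 m.
Transfer semi-major axis: a_t = (r₁ + r₂)/2 = (3.25e+09 + 1.644e+10)/2 = 9.845e+09 m.
Circular speeds: v₁ = √(GM/r₁) = 877233 m/s, v₂ = √(GM/r₂) = 390037 m/s.
Transfer speeds (vis-viva v² = GM(2/r − 1/a_t)): v₁ᵗ = 1.1336e+06 m/s, v₂ᵗ = 224099 m/s.
(a) ΔV₁ = |v₁ᵗ − v₁| ≈ 2.564e+05 m/s = 256.4 km/s.
(b) ΔV₂ = |v₂ − v₂ᵗ| ≈ 1.659e+05 m/s = 165.9 km/s.
(c) ΔV_total = ΔV₁ + ΔV₂ ≈ 4.223e+05 m/s = 422.3 km/s.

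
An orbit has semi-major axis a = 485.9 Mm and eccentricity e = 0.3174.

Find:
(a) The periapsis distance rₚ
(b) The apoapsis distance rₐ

Convert to SI: a = 485.9 Mm = 4.859e+08 m.
(a) rₚ = a(1 − e) = 4.859e+08 · (1 − 0.3174) = 4.859e+08 · 0.6826 ≈ 3.317e+08 m = 331.7 Mm.
(b) rₐ = a(1 + e) = 4.859e+08 · (1 + 0.3174) = 4.859e+08 · 1.3174 ≈ 6.401e+08 m = 640.1 Mm.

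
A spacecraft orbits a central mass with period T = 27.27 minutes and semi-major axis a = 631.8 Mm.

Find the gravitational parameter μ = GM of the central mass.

Convert to SI: T = 27.27 minutes = 1636.2 s; a = 631.8 Mm = 6.318e+08 m.
GM = 4π² · a³ / T².
GM = 4π² · (6.318e+08)³ / (1636.2)² m³/s² ≈ 3.719e+21 m³/s² = 3.719 × 10^21 m³/s².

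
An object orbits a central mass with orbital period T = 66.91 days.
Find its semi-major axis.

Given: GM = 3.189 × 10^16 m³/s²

Convert to SI: T = 66.91 days = 5.78102e+06 s.
Invert Kepler's third law: a = (GM · T² / (4π²))^(1/3).
Substituting T = 5.78102e+06 s and GM = 3.189e+16 m³/s²:
a = (3.189e+16 · (5.78102e+06)² / (4π²))^(1/3) m
a ≈ 3e+09 m = 3 Gm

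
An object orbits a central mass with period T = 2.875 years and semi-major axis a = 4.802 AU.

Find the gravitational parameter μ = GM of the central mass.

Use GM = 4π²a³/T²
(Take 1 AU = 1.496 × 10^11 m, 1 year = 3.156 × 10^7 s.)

Convert to SI: T = 2.875 years = 9.0735e+07 s; a = 4.802 AU = 7.18379e+11 m.
GM = 4π² · a³ / T².
GM = 4π² · (7.18379e+11)³ / (9.0735e+07)² m³/s² ≈ 1.778e+21 m³/s² = 1.778 × 10^21 m³/s².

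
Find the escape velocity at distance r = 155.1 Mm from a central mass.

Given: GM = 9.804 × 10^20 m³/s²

Convert to SI: r = 155.1 Mm = 1.551e+08 m.
Escape velocity comes from setting total energy to zero: ½v² − GM/r = 0 ⇒ v_esc = √(2GM / r).
v_esc = √(2 · 9.804e+20 / 1.551e+08) m/s ≈ 3.556e+06 m/s = 3556 km/s.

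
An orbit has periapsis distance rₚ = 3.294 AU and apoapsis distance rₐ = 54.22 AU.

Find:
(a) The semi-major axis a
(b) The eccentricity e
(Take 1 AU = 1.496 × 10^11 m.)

Convert to SI: rₚ = 3.294 AU = 4.92782e+11 m; rₐ = 54.22 AU = 8.11131e+12 m.
(a) a = (rₚ + rₐ) / 2 = (4.92782e+11 + 8.11131e+12) / 2 ≈ 4.302e+12 m = 28.76 AU.
(b) e = (rₐ − rₚ) / (rₐ + rₚ) = (8.11131e+12 − 4.92782e+11) / (8.11131e+12 + 4.92782e+11) ≈ 0.8855.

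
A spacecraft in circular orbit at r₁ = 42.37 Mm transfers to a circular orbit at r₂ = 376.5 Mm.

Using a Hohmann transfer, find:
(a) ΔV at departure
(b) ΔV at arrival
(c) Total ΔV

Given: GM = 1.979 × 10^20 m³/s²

Convert to SI: r₁ = 42.37 Mm = 4.237e+07 m; r₂ = 376.5 Mm = 3.765e+08 m.
Transfer semi-major axis: a_t = (r₁ + r₂)/2 = (4.237e+07 + 3.765e+08)/2 = 2.09435e+08 m.
Circular speeds: v₁ = √(GM/r₁) = 2.16119e+06 m/s, v₂ = √(GM/r₂) = 725004 m/s.
Transfer speeds (vis-viva v² = GM(2/r − 1/a_t)): v₁ᵗ = 2.89769e+06 m/s, v₂ᵗ = 326096 m/s.
(a) ΔV₁ = |v₁ᵗ − v₁| ≈ 7.365e+05 m/s = 736.5 km/s.
(b) ΔV₂ = |v₂ − v₂ᵗ| ≈ 3.989e+05 m/s = 398.9 km/s.
(c) ΔV_total = ΔV₁ + ΔV₂ ≈ 1.135e+06 m/s = 1135 km/s.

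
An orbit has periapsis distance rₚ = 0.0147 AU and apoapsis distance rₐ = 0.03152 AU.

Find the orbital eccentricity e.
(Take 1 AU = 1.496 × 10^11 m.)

Convert to SI: rₚ = 0.0147 AU = 2.19912e+09 m; rₐ = 0.03152 AU = 4.71539e+09 m.
e = (rₐ − rₚ) / (rₐ + rₚ).
e = (4.71539e+09 − 2.19912e+09) / (4.71539e+09 + 2.19912e+09) = 2.51627e+09 / 6.91451e+09 ≈ 0.3639.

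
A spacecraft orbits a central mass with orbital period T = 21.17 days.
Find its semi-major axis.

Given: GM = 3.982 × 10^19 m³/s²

Convert to SI: T = 21.17 days = 1.82909e+06 s.
Invert Kepler's third law: a = (GM · T² / (4π²))^(1/3).
Substituting T = 1.82909e+06 s and GM = 3.982e+19 m³/s²:
a = (3.982e+19 · (1.82909e+06)² / (4π²))^(1/3) m
a ≈ 1.5e+10 m = 15 Gm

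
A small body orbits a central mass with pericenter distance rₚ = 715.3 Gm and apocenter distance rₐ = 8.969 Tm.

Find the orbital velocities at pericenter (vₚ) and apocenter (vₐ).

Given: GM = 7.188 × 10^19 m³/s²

Convert to SI: rₚ = 715.3 Gm = 7.153e+11 m; rₐ = 8.969 Tm = 8.969e+12 m.
Use the vis-viva equation v² = GM(2/r − 1/a) with a = (rₚ + rₐ)/2 = (7.153e+11 + 8.969e+12)/2 = 4.84215e+12 m.
vₚ = √(GM · (2/rₚ − 1/a)) = √(7.188e+19 · (2/7.153e+11 − 1/4.84215e+12)) m/s ≈ 1.364e+04 m/s = 13.64 km/s.
vₐ = √(GM · (2/rₐ − 1/a)) = √(7.188e+19 · (2/8.969e+12 − 1/4.84215e+12)) m/s ≈ 1088 m/s = 1.088 km/s.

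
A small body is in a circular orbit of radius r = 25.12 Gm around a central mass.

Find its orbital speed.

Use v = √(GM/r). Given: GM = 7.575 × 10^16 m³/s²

Convert to SI: r = 25.12 Gm = 2.512e+10 m.
For a circular orbit, gravity supplies the centripetal force, so v = √(GM / r).
v = √(7.575e+16 / 2.512e+10) m/s ≈ 1737 m/s = 1.737 km/s.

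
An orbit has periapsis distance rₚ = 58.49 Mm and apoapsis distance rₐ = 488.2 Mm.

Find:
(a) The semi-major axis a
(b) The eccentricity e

Convert to SI: rₚ = 58.49 Mm = 5.849e+07 m; rₐ = 488.2 Mm = 4.882e+08 m.
(a) a = (rₚ + rₐ) / 2 = (5.849e+07 + 4.882e+08) / 2 ≈ 2.733e+08 m = 273.3 Mm.
(b) e = (rₐ − rₚ) / (rₐ + rₚ) = (4.882e+08 − 5.849e+07) / (4.882e+08 + 5.849e+07) ≈ 0.786.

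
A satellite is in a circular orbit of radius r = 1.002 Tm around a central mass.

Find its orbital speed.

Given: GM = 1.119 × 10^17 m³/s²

Convert to SI: r = 1.002 Tm = 1.002e+12 m.
For a circular orbit, gravity supplies the centripetal force, so v = √(GM / r).
v = √(1.119e+17 / 1.002e+12) m/s ≈ 334.2 m/s = 334.2 m/s.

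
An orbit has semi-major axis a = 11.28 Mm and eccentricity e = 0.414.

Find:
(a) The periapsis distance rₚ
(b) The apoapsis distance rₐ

Convert to SI: a = 11.28 Mm = 1.128e+07 m.
(a) rₚ = a(1 − e) = 1.128e+07 · (1 − 0.414) = 1.128e+07 · 0.586 ≈ 6.61e+06 m = 6.61 Mm.
(b) rₐ = a(1 + e) = 1.128e+07 · (1 + 0.414) = 1.128e+07 · 1.414 ≈ 1.595e+07 m = 15.95 Mm.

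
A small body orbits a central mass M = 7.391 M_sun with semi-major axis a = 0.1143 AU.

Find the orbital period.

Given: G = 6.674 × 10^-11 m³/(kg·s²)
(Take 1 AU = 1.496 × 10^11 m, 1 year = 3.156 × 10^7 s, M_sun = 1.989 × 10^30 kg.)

Convert to SI: a = 0.1143 AU = 1.70993e+10 m; M = 7.391 M_sun = 1.47007e+31 kg.
GM = G · M = 6.674e-11 · 1.47007e+31 = 9.81125e+20 m³/s².
Kepler's third law: T = 2π √(a³ / GM).
Substituting a = 1.70993e+10 m and GM = 9.81125e+20 m³/s²:
T = 2π √((1.70993e+10)³ / 9.81125e+20) s
T ≈ 4.485e+05 s = 0.01421 years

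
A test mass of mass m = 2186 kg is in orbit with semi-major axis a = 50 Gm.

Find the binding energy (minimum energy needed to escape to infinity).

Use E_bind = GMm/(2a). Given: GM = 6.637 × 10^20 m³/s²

Convert to SI: a = 50 Gm = 5e+10 m.
Total orbital energy is E = −GMm/(2a); binding energy is E_bind = −E = GMm/(2a).
E_bind = 6.637e+20 · 2186 / (2 · 5e+10) J ≈ 1.451e+13 J = 14.51 TJ.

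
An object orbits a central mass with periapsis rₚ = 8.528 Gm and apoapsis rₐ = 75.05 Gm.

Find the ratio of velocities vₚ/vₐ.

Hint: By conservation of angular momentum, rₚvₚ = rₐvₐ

Convert to SI: rₚ = 8.528 Gm = 8.528e+09 m; rₐ = 75.05 Gm = 7.505e+10 m.
Conservation of angular momentum gives rₚvₚ = rₐvₐ, so vₚ/vₐ = rₐ/rₚ.
vₚ/vₐ = 7.505e+10 / 8.528e+09 ≈ 8.8.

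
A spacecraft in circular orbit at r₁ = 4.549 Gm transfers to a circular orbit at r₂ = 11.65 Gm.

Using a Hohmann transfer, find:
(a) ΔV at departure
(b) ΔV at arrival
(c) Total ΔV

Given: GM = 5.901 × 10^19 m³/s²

Convert to SI: r₁ = 4.549 Gm = 4.549e+09 m; r₂ = 11.65 Gm = 1.165e+10 m.
Transfer semi-major axis: a_t = (r₁ + r₂)/2 = (4.549e+09 + 1.165e+10)/2 = 8.0995e+09 m.
Circular speeds: v₁ = √(GM/r₁) = 113895 m/s, v₂ = √(GM/r₂) = 71170.5 m/s.
Transfer speeds (vis-viva v² = GM(2/r − 1/a_t)): v₁ᵗ = 136596 m/s, v₂ᵗ = 53337 m/s.
(a) ΔV₁ = |v₁ᵗ − v₁| ≈ 2.27e+04 m/s = 22.7 km/s.
(b) ΔV₂ = |v₂ − v₂ᵗ| ≈ 1.783e+04 m/s = 17.83 km/s.
(c) ΔV_total = ΔV₁ + ΔV₂ ≈ 4.053e+04 m/s = 40.53 km/s.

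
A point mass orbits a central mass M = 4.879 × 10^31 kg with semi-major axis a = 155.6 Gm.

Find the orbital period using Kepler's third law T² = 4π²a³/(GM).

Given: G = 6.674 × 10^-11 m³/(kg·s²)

Convert to SI: a = 155.6 Gm = 1.556e+11 m.
GM = G · M = 6.674e-11 · 4.879e+31 = 3.25624e+21 m³/s².
Kepler's third law: T = 2π √(a³ / GM).
Substituting a = 1.556e+11 m and GM = 3.25624e+21 m³/s²:
T = 2π √((1.556e+11)³ / 3.25624e+21) s
T ≈ 6.758e+06 s = 78.22 days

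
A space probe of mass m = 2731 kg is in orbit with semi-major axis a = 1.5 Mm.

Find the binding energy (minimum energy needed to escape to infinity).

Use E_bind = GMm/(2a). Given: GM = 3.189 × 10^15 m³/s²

Convert to SI: a = 1.5 Mm = 1.5e+06 m.
Total orbital energy is E = −GMm/(2a); binding energy is E_bind = −E = GMm/(2a).
E_bind = 3.189e+15 · 2731 / (2 · 1.5e+06) J ≈ 2.903e+12 J = 2.903 TJ.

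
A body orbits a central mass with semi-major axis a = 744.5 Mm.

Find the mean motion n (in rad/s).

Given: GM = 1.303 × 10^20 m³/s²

Convert to SI: a = 744.5 Mm = 7.445e+08 m.
n = √(GM / a³).
n = √(1.303e+20 / (7.445e+08)³) rad/s ≈ 0.0005619 rad/s.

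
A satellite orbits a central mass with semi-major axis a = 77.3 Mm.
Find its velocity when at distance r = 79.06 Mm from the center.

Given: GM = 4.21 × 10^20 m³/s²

Convert to SI: a = 77.3 Mm = 7.73e+07 m; r = 79.06 Mm = 7.906e+07 m.
Vis-viva: v = √(GM · (2/r − 1/a)).
2/r − 1/a = 2/7.906e+07 − 1/7.73e+07 = 1.23606e-08 m⁻¹.
v = √(4.21e+20 · 1.23606e-08) m/s ≈ 2.281e+06 m/s = 2281 km/s.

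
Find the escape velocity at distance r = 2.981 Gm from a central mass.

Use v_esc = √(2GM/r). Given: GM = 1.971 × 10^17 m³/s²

Convert to SI: r = 2.981 Gm = 2.981e+09 m.
Escape velocity comes from setting total energy to zero: ½v² − GM/r = 0 ⇒ v_esc = √(2GM / r).
v_esc = √(2 · 1.971e+17 / 2.981e+09) m/s ≈ 1.15e+04 m/s = 11.5 km/s.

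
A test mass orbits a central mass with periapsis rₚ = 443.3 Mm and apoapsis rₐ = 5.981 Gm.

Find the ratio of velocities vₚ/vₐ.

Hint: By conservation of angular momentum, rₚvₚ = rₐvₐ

Convert to SI: rₚ = 443.3 Mm = 4.433e+08 m; rₐ = 5.981 Gm = 5.981e+09 m.
Conservation of angular momentum gives rₚvₚ = rₐvₐ, so vₚ/vₐ = rₐ/rₚ.
vₚ/vₐ = 5.981e+09 / 4.433e+08 ≈ 13.49.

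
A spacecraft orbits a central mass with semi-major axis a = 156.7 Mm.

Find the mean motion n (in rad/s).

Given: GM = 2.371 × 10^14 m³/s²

Convert to SI: a = 156.7 Mm = 1.567e+08 m.
n = √(GM / a³).
n = √(2.371e+14 / (1.567e+08)³) rad/s ≈ 7.85e-06 rad/s.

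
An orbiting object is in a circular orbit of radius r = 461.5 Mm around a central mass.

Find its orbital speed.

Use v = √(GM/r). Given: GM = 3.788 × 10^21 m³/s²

Convert to SI: r = 461.5 Mm = 4.615e+08 m.
For a circular orbit, gravity supplies the centripetal force, so v = √(GM / r).
v = √(3.788e+21 / 4.615e+08) m/s ≈ 2.865e+06 m/s = 2865 km/s.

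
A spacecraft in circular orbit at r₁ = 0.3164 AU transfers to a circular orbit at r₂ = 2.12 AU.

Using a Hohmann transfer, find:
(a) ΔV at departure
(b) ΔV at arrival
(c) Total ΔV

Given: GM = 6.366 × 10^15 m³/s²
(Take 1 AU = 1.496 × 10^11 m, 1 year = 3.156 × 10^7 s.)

Convert to SI: r₁ = 0.3164 AU = 4.73334e+10 m; r₂ = 2.12 AU = 3.17152e+11 m.
Transfer semi-major axis: a_t = (r₁ + r₂)/2 = (4.73334e+10 + 3.17152e+11)/2 = 1.82243e+11 m.
Circular speeds: v₁ = √(GM/r₁) = 366.732 m/s, v₂ = √(GM/r₂) = 141.677 m/s.
Transfer speeds (vis-viva v² = GM(2/r − 1/a_t)): v₁ᵗ = 483.791 m/s, v₂ᵗ = 72.2035 m/s.
(a) ΔV₁ = |v₁ᵗ − v₁| ≈ 117.1 m/s = 0.0247 AU/year.
(b) ΔV₂ = |v₂ − v₂ᵗ| ≈ 69.47 m/s = 0.01466 AU/year.
(c) ΔV_total = ΔV₁ + ΔV₂ ≈ 186.5 m/s = 0.03935 AU/year.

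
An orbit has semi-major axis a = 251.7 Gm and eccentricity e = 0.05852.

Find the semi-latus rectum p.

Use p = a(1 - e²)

Convert to SI: a = 251.7 Gm = 2.517e+11 m.
p = a (1 − e²).
p = 2.517e+11 · (1 − (0.05852)²) = 2.517e+11 · 0.996575 ≈ 2.508e+11 m = 250.8 Gm.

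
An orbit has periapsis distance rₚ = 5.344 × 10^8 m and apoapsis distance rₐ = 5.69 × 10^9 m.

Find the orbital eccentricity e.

e = (rₐ − rₚ) / (rₐ + rₚ).
e = (5.69e+09 − 5.344e+08) / (5.69e+09 + 5.344e+08) = 5.1556e+09 / 6.2244e+09 ≈ 0.8283.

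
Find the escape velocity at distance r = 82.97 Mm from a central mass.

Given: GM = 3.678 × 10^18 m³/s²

Convert to SI: r = 82.97 Mm = 8.297e+07 m.
Escape velocity comes from setting total energy to zero: ½v² − GM/r = 0 ⇒ v_esc = √(2GM / r).
v_esc = √(2 · 3.678e+18 / 8.297e+07) m/s ≈ 2.978e+05 m/s = 297.8 km/s.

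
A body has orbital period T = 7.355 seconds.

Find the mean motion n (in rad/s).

n = 2π / T.
n = 2π / 7.355 s ≈ 0.8543 rad/s.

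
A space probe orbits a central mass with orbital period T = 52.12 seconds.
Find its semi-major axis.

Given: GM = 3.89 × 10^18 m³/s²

Invert Kepler's third law: a = (GM · T² / (4π²))^(1/3).
Substituting T = 52.12 s and GM = 3.89e+18 m³/s²:
a = (3.89e+18 · (52.12)² / (4π²))^(1/3) m
a ≈ 6.445e+06 m = 6.445 Mm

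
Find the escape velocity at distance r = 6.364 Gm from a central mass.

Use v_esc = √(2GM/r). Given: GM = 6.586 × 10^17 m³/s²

Convert to SI: r = 6.364 Gm = 6.364e+09 m.
Escape velocity comes from setting total energy to zero: ½v² − GM/r = 0 ⇒ v_esc = √(2GM / r).
v_esc = √(2 · 6.586e+17 / 6.364e+09) m/s ≈ 1.439e+04 m/s = 14.39 km/s.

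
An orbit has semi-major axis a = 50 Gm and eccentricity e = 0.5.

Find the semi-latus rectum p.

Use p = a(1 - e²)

Convert to SI: a = 50 Gm = 5e+10 m.
p = a (1 − e²).
p = 5e+10 · (1 − (0.5)²) = 5e+10 · 0.75 ≈ 3.75e+10 m = 37.5 Gm.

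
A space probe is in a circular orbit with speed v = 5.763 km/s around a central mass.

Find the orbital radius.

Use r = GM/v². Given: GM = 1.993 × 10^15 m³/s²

Convert to SI: v = 5.763 km/s = 5763 m/s.
For a circular orbit, v² = GM / r, so r = GM / v².
r = 1.993e+15 / (5763)² m ≈ 6.001e+07 m = 60.01 Mm.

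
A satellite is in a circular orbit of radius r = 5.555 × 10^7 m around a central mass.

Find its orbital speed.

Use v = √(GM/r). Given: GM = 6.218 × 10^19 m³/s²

For a circular orbit, gravity supplies the centripetal force, so v = √(GM / r).
v = √(6.218e+19 / 5.555e+07) m/s ≈ 1.058e+06 m/s = 1058 km/s.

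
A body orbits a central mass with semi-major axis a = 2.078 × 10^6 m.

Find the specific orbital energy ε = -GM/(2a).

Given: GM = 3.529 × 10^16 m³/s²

ε = −GM / (2a).
ε = −3.529e+16 / (2 · 2.078e+06) J/kg ≈ -8.491e+09 J/kg = -8.491 GJ/kg.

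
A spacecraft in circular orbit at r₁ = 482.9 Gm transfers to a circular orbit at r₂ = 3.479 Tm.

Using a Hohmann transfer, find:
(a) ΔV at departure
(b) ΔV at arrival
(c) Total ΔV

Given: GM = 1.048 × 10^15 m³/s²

Convert to SI: r₁ = 482.9 Gm = 4.829e+11 m; r₂ = 3.479 Tm = 3.479e+12 m.
Transfer semi-major axis: a_t = (r₁ + r₂)/2 = (4.829e+11 + 3.479e+12)/2 = 1.98095e+12 m.
Circular speeds: v₁ = √(GM/r₁) = 46.5856 m/s, v₂ = √(GM/r₂) = 17.3562 m/s.
Transfer speeds (vis-viva v² = GM(2/r − 1/a_t)): v₁ᵗ = 61.7366 m/s, v₂ᵗ = 8.5693 m/s.
(a) ΔV₁ = |v₁ᵗ − v₁| ≈ 15.15 m/s = 15.15 m/s.
(b) ΔV₂ = |v₂ − v₂ᵗ| ≈ 8.787 m/s = 8.787 m/s.
(c) ΔV_total = ΔV₁ + ΔV₂ ≈ 23.94 m/s = 23.94 m/s.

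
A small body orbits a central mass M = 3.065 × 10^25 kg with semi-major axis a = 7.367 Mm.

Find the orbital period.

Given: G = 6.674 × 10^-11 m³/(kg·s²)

Convert to SI: a = 7.367 Mm = 7.367e+06 m.
GM = G · M = 6.674e-11 · 3.065e+25 = 2.04558e+15 m³/s².
Kepler's third law: T = 2π √(a³ / GM).
Substituting a = 7.367e+06 m and GM = 2.04558e+15 m³/s²:
T = 2π √((7.367e+06)³ / 2.04558e+15) s
T ≈ 2778 s = 46.3 minutes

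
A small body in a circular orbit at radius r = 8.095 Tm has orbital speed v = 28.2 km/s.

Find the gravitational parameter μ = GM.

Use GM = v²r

Convert to SI: r = 8.095 Tm = 8.095e+12 m; v = 28.2 km/s = 28200 m/s.
For a circular orbit v² = GM/r, so GM = v² · r.
GM = (28200)² · 8.095e+12 m³/s² ≈ 6.437e+21 m³/s² = 6.437 × 10^21 m³/s².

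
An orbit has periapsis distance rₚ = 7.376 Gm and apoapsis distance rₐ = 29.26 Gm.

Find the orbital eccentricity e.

Convert to SI: rₚ = 7.376 Gm = 7.376e+09 m; rₐ = 29.26 Gm = 2.926e+10 m.
e = (rₐ − rₚ) / (rₐ + rₚ).
e = (2.926e+10 − 7.376e+09) / (2.926e+10 + 7.376e+09) = 2.1884e+10 / 3.6636e+10 ≈ 0.5973.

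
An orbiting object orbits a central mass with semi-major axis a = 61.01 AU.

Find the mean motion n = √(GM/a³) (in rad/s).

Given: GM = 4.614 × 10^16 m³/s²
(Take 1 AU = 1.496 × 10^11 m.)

Convert to SI: a = 61.01 AU = 9.1271e+12 m.
n = √(GM / a³).
n = √(4.614e+16 / (9.1271e+12)³) rad/s ≈ 7.79e-12 rad/s.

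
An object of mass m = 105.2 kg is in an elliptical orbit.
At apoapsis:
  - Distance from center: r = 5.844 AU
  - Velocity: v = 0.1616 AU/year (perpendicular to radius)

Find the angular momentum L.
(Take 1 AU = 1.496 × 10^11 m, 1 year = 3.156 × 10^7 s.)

Convert to SI: r = 5.844 AU = 8.74262e+11 m; v = 0.1616 AU/year = 766.013 m/s.
Since v is perpendicular to r, L = m · v · r.
L = 105.2 · 766.013 · 8.74262e+11 kg·m²/s ≈ 7.045e+16 kg·m²/s.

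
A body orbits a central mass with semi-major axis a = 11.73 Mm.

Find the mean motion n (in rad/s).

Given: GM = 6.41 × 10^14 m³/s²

Convert to SI: a = 11.73 Mm = 1.173e+07 m.
n = √(GM / a³).
n = √(6.41e+14 / (1.173e+07)³) rad/s ≈ 0.0006302 rad/s.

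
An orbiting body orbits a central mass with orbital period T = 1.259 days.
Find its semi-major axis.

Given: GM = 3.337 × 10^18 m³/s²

Convert to SI: T = 1.259 days = 108778 s.
Invert Kepler's third law: a = (GM · T² / (4π²))^(1/3).
Substituting T = 108778 s and GM = 3.337e+18 m³/s²:
a = (3.337e+18 · (108778)² / (4π²))^(1/3) m
a ≈ 1e+09 m = 1 Gm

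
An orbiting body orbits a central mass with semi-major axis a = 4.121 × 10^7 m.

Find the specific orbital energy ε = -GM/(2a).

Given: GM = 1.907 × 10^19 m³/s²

ε = −GM / (2a).
ε = −1.907e+19 / (2 · 4.121e+07) J/kg ≈ -2.314e+11 J/kg = -231.4 GJ/kg.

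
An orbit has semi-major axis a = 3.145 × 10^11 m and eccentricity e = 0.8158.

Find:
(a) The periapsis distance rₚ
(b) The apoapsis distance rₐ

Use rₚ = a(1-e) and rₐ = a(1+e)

(a) rₚ = a(1 − e) = 3.145e+11 · (1 − 0.8158) = 3.145e+11 · 0.1842 ≈ 5.793e+10 m = 5.793 × 10^10 m.
(b) rₐ = a(1 + e) = 3.145e+11 · (1 + 0.8158) = 3.145e+11 · 1.8158 ≈ 5.711e+11 m = 5.711 × 10^11 m.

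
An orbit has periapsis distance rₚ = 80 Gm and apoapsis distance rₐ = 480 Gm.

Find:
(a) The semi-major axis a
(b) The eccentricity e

Convert to SI: rₚ = 80 Gm = 8e+10 m; rₐ = 480 Gm = 4.8e+11 m.
(a) a = (rₚ + rₐ) / 2 = (8e+10 + 4.8e+11) / 2 ≈ 2.8e+11 m = 280 Gm.
(b) e = (rₐ − rₚ) / (rₐ + rₚ) = (4.8e+11 − 8e+10) / (4.8e+11 + 8e+10) ≈ 0.7143.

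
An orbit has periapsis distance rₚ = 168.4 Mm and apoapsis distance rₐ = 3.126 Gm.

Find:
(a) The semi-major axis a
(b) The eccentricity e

Convert to SI: rₚ = 168.4 Mm = 1.684e+08 m; rₐ = 3.126 Gm = 3.126e+09 m.
(a) a = (rₚ + rₐ) / 2 = (1.684e+08 + 3.126e+09) / 2 ≈ 1.647e+09 m = 1.647 Gm.
(b) e = (rₐ − rₚ) / (rₐ + rₚ) = (3.126e+09 − 1.684e+08) / (3.126e+09 + 1.684e+08) ≈ 0.8978.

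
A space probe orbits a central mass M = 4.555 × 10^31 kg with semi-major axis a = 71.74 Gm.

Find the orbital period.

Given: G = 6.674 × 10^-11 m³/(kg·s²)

Convert to SI: a = 71.74 Gm = 7.174e+10 m.
GM = G · M = 6.674e-11 · 4.555e+31 = 3.04001e+21 m³/s².
Kepler's third law: T = 2π √(a³ / GM).
Substituting a = 7.174e+10 m and GM = 3.04001e+21 m³/s²:
T = 2π √((7.174e+10)³ / 3.04001e+21) s
T ≈ 2.19e+06 s = 25.34 days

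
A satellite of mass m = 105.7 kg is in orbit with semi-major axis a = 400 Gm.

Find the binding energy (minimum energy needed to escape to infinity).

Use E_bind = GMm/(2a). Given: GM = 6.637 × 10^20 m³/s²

Convert to SI: a = 400 Gm = 4e+11 m.
Total orbital energy is E = −GMm/(2a); binding energy is E_bind = −E = GMm/(2a).
E_bind = 6.637e+20 · 105.7 / (2 · 4e+11) J ≈ 8.769e+10 J = 87.69 GJ.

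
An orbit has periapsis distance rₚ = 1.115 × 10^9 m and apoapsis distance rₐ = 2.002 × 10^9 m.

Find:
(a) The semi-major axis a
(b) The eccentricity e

(a) a = (rₚ + rₐ) / 2 = (1.115e+09 + 2.002e+09) / 2 ≈ 1.558e+09 m = 1.558 × 10^9 m.
(b) e = (rₐ − rₚ) / (rₐ + rₚ) = (2.002e+09 − 1.115e+09) / (2.002e+09 + 1.115e+09) ≈ 0.2846.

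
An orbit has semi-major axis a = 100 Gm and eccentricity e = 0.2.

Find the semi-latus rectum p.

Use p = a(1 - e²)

Convert to SI: a = 100 Gm = 1e+11 m.
p = a (1 − e²).
p = 1e+11 · (1 − (0.2)²) = 1e+11 · 0.96 ≈ 9.6e+10 m = 96 Gm.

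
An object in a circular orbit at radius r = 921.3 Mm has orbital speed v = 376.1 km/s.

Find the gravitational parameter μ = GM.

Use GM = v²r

Convert to SI: r = 921.3 Mm = 9.213e+08 m; v = 376.1 km/s = 376100 m/s.
For a circular orbit v² = GM/r, so GM = v² · r.
GM = (376100)² · 9.213e+08 m³/s² ≈ 1.303e+20 m³/s² = 1.303 × 10^20 m³/s².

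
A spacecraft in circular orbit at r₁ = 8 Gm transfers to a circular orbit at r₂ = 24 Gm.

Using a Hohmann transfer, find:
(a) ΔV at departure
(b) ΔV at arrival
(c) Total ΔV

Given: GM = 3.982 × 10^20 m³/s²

Convert to SI: r₁ = 8 Gm = 8e+09 m; r₂ = 24 Gm = 2.4e+10 m.
Transfer semi-major axis: a_t = (r₁ + r₂)/2 = (8e+09 + 2.4e+10)/2 = 1.6e+10 m.
Circular speeds: v₁ = √(GM/r₁) = 223103 m/s, v₂ = √(GM/r₂) = 128809 m/s.
Transfer speeds (vis-viva v² = GM(2/r − 1/a_t)): v₁ᵗ = 273244 m/s, v₂ᵗ = 91081.5 m/s.
(a) ΔV₁ = |v₁ᵗ − v₁| ≈ 5.014e+04 m/s = 50.14 km/s.
(b) ΔV₂ = |v₂ − v₂ᵗ| ≈ 3.773e+04 m/s = 37.73 km/s.
(c) ΔV_total = ΔV₁ + ΔV₂ ≈ 8.787e+04 m/s = 87.87 km/s.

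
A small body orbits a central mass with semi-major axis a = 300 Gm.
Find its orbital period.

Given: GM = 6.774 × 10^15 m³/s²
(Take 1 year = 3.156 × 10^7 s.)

Convert to SI: a = 300 Gm = 3e+11 m.
Kepler's third law: T = 2π √(a³ / GM).
Substituting a = 3e+11 m and GM = 6.774e+15 m³/s²:
T = 2π √((3e+11)³ / 6.774e+15) s
T ≈ 1.254e+10 s = 397.5 years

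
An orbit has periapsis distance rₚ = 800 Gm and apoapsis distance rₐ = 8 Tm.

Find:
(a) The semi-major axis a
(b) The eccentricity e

Convert to SI: rₚ = 800 Gm = 8e+11 m; rₐ = 8 Tm = 8e+12 m.
(a) a = (rₚ + rₐ) / 2 = (8e+11 + 8e+12) / 2 ≈ 4.4e+12 m = 4.4 Tm.
(b) e = (rₐ − rₚ) / (rₐ + rₚ) = (8e+12 − 8e+11) / (8e+12 + 8e+11) ≈ 0.8182.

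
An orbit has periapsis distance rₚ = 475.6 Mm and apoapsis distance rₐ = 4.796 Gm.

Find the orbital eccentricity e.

Convert to SI: rₚ = 475.6 Mm = 4.756e+08 m; rₐ = 4.796 Gm = 4.796e+09 m.
e = (rₐ − rₚ) / (rₐ + rₚ).
e = (4.796e+09 − 4.756e+08) / (4.796e+09 + 4.756e+08) = 4.3204e+09 / 5.2716e+09 ≈ 0.8196.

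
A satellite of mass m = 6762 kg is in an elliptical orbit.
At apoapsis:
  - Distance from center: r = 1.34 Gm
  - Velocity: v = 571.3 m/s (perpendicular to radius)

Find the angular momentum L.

Convert to SI: r = 1.34 Gm = 1.34e+09 m.
Since v is perpendicular to r, L = m · v · r.
L = 6762 · 571.3 · 1.34e+09 kg·m²/s ≈ 5.177e+15 kg·m²/s.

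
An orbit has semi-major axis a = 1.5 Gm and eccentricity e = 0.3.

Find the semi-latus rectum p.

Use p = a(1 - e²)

Convert to SI: a = 1.5 Gm = 1.5e+09 m.
p = a (1 − e²).
p = 1.5e+09 · (1 − (0.3)²) = 1.5e+09 · 0.91 ≈ 1.365e+09 m = 1.365 Gm.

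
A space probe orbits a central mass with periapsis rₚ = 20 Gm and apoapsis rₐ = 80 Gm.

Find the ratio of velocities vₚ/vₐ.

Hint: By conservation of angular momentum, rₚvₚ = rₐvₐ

Convert to SI: rₚ = 20 Gm = 2e+10 m; rₐ = 80 Gm = 8e+10 m.
Conservation of angular momentum gives rₚvₚ = rₐvₐ, so vₚ/vₐ = rₐ/rₚ.
vₚ/vₐ = 8e+10 / 2e+10 ≈ 4.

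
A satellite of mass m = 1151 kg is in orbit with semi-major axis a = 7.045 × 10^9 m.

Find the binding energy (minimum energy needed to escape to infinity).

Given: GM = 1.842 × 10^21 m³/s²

Total orbital energy is E = −GMm/(2a); binding energy is E_bind = −E = GMm/(2a).
E_bind = 1.842e+21 · 1151 / (2 · 7.045e+09) J ≈ 1.505e+14 J = 150.5 TJ.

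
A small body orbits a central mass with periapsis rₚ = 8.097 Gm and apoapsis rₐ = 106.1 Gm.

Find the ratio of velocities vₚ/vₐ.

Convert to SI: rₚ = 8.097 Gm = 8.097e+09 m; rₐ = 106.1 Gm = 1.061e+11 m.
Conservation of angular momentum gives rₚvₚ = rₐvₐ, so vₚ/vₐ = rₐ/rₚ.
vₚ/vₐ = 1.061e+11 / 8.097e+09 ≈ 13.1.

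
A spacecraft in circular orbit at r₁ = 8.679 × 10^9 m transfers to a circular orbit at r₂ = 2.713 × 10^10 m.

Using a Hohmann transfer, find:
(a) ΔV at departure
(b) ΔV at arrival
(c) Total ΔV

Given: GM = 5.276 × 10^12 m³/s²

Transfer semi-major axis: a_t = (r₁ + r₂)/2 = (8.679e+09 + 2.713e+10)/2 = 1.79045e+10 m.
Circular speeds: v₁ = √(GM/r₁) = 24.6557 m/s, v₂ = √(GM/r₂) = 13.9453 m/s.
Transfer speeds (vis-viva v² = GM(2/r − 1/a_t)): v₁ᵗ = 30.3502 m/s, v₂ᵗ = 9.70915 m/s.
(a) ΔV₁ = |v₁ᵗ − v₁| ≈ 5.694 m/s = 5.694 m/s.
(b) ΔV₂ = |v₂ − v₂ᵗ| ≈ 4.236 m/s = 4.236 m/s.
(c) ΔV_total = ΔV₁ + ΔV₂ ≈ 9.931 m/s = 9.931 m/s.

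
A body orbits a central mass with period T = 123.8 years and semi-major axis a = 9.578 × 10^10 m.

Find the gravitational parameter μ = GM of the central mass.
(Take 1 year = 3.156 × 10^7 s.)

Convert to SI: T = 123.8 years = 3.90713e+09 s.
GM = 4π² · a³ / T².
GM = 4π² · (9.578e+10)³ / (3.90713e+09)² m³/s² ≈ 2.272e+15 m³/s² = 2.272 × 10^15 m³/s².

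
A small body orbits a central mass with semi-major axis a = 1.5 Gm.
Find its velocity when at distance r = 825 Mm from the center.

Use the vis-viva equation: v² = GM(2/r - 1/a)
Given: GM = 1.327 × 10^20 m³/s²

Convert to SI: a = 1.5 Gm = 1.5e+09 m; r = 825 Mm = 8.25e+08 m.
Vis-viva: v = √(GM · (2/r − 1/a)).
2/r − 1/a = 2/8.25e+08 − 1/1.5e+09 = 1.75758e-09 m⁻¹.
v = √(1.327e+20 · 1.75758e-09) m/s ≈ 4.829e+05 m/s = 482.9 km/s.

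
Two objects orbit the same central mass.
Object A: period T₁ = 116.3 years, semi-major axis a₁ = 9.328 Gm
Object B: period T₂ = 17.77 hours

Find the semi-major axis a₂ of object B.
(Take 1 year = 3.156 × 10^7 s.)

Convert to SI: T₁ = 116.3 years = 3.67043e+09 s; a₁ = 9.328 Gm = 9.328e+09 m; T₂ = 17.77 hours = 63972 s.
Kepler's third law: (T₁/T₂)² = (a₁/a₂)³ ⇒ a₂ = a₁ · (T₂/T₁)^(2/3).
T₂/T₁ = 63972 / 3.67043e+09 = 1.7429e-05.
a₂ = 9.328e+09 · (1.7429e-05)^(2/3) m ≈ 6.271e+06 m = 6.271 Mm.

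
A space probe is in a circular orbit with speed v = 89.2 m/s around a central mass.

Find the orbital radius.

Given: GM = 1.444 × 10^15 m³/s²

For a circular orbit, v² = GM / r, so r = GM / v².
r = 1.444e+15 / (89.2)² m ≈ 1.815e+11 m = 181.5 Gm.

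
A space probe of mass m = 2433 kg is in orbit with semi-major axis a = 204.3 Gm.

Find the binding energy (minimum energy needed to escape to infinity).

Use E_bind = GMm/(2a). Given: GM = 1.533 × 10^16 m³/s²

Convert to SI: a = 204.3 Gm = 2.043e+11 m.
Total orbital energy is E = −GMm/(2a); binding energy is E_bind = −E = GMm/(2a).
E_bind = 1.533e+16 · 2433 / (2 · 2.043e+11) J ≈ 9.128e+07 J = 91.28 MJ.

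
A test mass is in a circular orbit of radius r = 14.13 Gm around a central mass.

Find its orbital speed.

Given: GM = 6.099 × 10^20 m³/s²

Convert to SI: r = 14.13 Gm = 1.413e+10 m.
For a circular orbit, gravity supplies the centripetal force, so v = √(GM / r).
v = √(6.099e+20 / 1.413e+10) m/s ≈ 2.078e+05 m/s = 207.8 km/s.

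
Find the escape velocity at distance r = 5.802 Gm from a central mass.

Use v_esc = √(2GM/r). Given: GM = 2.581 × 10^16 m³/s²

Convert to SI: r = 5.802 Gm = 5.802e+09 m.
Escape velocity comes from setting total energy to zero: ½v² − GM/r = 0 ⇒ v_esc = √(2GM / r).
v_esc = √(2 · 2.581e+16 / 5.802e+09) m/s ≈ 2983 m/s = 2.983 km/s.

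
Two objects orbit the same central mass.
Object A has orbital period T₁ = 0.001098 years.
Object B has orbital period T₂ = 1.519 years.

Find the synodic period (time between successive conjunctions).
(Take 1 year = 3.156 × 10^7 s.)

Convert to SI: T₁ = 0.001098 years = 34652.9 s; T₂ = 1.519 years = 4.79396e+07 s.
T_syn = |T₁ · T₂ / (T₁ − T₂)|.
T_syn = |34652.9 · 4.79396e+07 / (34652.9 − 4.79396e+07)| s ≈ 3.468e+04 s = 0.001099 years.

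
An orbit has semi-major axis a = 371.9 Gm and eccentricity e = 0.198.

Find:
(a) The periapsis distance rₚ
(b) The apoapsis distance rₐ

Convert to SI: a = 371.9 Gm = 3.719e+11 m.
(a) rₚ = a(1 − e) = 3.719e+11 · (1 − 0.198) = 3.719e+11 · 0.802 ≈ 2.983e+11 m = 298.3 Gm.
(b) rₐ = a(1 + e) = 3.719e+11 · (1 + 0.198) = 3.719e+11 · 1.198 ≈ 4.455e+11 m = 445.5 Gm.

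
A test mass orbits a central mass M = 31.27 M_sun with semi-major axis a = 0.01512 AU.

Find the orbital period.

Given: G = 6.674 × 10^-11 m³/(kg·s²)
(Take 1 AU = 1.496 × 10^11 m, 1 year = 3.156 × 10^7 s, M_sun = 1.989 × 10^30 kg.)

Convert to SI: a = 0.01512 AU = 2.26195e+09 m; M = 31.27 M_sun = 6.2196e+31 kg.
GM = G · M = 6.674e-11 · 6.2196e+31 = 4.15096e+21 m³/s².
Kepler's third law: T = 2π √(a³ / GM).
Substituting a = 2.26195e+09 m and GM = 4.15096e+21 m³/s²:
T = 2π √((2.26195e+09)³ / 4.15096e+21) s
T ≈ 1.049e+04 s = 0.0003324 years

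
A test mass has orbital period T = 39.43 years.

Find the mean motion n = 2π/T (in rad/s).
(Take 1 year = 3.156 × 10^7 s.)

Convert to SI: T = 39.43 years = 1.24441e+09 s.
n = 2π / T.
n = 2π / 1.24441e+09 s ≈ 5.049e-09 rad/s.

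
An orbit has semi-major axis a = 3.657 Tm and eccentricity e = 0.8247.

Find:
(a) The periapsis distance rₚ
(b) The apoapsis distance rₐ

Convert to SI: a = 3.657 Tm = 3.657e+12 m.
(a) rₚ = a(1 − e) = 3.657e+12 · (1 − 0.8247) = 3.657e+12 · 0.1753 ≈ 6.411e+11 m = 641.1 Gm.
(b) rₐ = a(1 + e) = 3.657e+12 · (1 + 0.8247) = 3.657e+12 · 1.8247 ≈ 6.673e+12 m = 6.673 Tm.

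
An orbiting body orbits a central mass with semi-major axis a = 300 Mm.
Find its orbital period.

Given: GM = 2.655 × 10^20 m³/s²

Convert to SI: a = 300 Mm = 3e+08 m.
Kepler's third law: T = 2π √(a³ / GM).
Substituting a = 3e+08 m and GM = 2.655e+20 m³/s²:
T = 2π √((3e+08)³ / 2.655e+20) s
T ≈ 2004 s = 33.39 minutes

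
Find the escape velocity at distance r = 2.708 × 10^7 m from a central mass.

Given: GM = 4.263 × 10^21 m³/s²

Escape velocity comes from setting total energy to zero: ½v² − GM/r = 0 ⇒ v_esc = √(2GM / r).
v_esc = √(2 · 4.263e+21 / 2.708e+07) m/s ≈ 1.774e+07 m/s = 1.774e+04 km/s.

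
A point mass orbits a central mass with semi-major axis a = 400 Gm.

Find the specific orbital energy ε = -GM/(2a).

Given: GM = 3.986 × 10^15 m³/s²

Convert to SI: a = 400 Gm = 4e+11 m.
ε = −GM / (2a).
ε = −3.986e+15 / (2 · 4e+11) J/kg ≈ -4982 J/kg = -4.982 kJ/kg.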